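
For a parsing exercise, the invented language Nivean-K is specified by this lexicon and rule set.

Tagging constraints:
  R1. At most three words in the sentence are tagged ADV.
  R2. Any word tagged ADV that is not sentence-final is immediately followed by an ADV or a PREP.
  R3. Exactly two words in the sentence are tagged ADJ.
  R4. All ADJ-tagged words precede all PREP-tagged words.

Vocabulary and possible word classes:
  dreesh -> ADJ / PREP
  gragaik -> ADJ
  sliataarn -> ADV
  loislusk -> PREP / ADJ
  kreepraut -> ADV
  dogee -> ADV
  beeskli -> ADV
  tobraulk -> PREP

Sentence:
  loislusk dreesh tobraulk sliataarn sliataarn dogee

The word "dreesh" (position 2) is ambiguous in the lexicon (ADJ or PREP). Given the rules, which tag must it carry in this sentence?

Candidates per position — 1:loislusk {PREP,ADJ}; 2:dreesh {ADJ,PREP}; 3:tobraulk {PREP}; 4:sliataarn {ADV}; 5:sliataarn {ADV}; 6:dogee {ADV}.
Word 1 cannot be PREP — rule 3 would then fail for every completion. It is ADJ.
Word 2 cannot be PREP — rule 3 would then fail for every completion. It is ADJ.
The unique satisfying tagging is: ADJ ADJ PREP ADV ADV ADV.
Rule-by-rule: rule 1 holds; rule 2 holds; rule 3 holds; rule 4 holds.

ADJ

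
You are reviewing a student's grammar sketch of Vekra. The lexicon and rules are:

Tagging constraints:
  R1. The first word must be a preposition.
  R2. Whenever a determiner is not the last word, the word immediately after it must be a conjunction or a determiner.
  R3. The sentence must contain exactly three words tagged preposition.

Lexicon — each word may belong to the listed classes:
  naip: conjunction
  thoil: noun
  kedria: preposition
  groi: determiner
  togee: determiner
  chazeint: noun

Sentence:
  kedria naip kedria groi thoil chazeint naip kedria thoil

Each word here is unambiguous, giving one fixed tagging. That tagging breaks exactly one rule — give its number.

Fixed tagging: preposition conjunction preposition determiner noun noun conjunction preposition noun.
Applying the rules: R1 holds, R2 violated, R3 holds.
Only rule 2 fails.

2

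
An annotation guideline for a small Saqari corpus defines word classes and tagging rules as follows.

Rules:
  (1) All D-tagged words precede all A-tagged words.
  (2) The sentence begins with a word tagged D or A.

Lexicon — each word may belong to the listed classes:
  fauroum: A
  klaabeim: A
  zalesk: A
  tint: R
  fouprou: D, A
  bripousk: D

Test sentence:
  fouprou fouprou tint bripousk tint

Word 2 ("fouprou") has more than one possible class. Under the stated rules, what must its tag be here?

D

Candidates per position — 1:fouprou {D,A}; 2:fouprou {D,A}; 3:tint {R}; 4:bripousk {D}; 5:tint {R}.
Position 1: tagging it A would leave rule 1 unsatisfiable, so it must be D.
Position 2: tagging it A would leave rule 1 unsatisfiable, so it must be D.
The unique satisfying tagging is: D D R D R.
Verifying each rule — rule 1 ✓; rule 2 ✓.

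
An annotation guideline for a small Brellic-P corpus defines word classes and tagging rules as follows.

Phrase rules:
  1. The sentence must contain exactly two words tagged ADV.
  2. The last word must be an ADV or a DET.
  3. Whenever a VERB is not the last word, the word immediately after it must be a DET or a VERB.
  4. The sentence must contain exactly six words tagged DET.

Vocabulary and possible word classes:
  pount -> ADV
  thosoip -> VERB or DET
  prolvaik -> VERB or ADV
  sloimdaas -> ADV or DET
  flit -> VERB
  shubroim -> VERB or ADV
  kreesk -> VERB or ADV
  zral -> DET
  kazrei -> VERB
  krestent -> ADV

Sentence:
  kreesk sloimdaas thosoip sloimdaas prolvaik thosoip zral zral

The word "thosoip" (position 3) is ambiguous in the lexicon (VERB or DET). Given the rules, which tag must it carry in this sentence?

DET

Candidates per position — 1:kreesk {VERB,ADV}; 2:sloimdaas {ADV,DET}; 3:thosoip {VERB,DET}; 4:sloimdaas {ADV,DET}; 5:prolvaik {VERB,ADV}; 6:thosoip {VERB,DET}; 7:zral {DET}; 8:zral {DET}.
Position 2: tagging it ADV would leave rule 4 unsatisfiable, so it must be DET.
Position 3: tagging it VERB would leave rule 4 unsatisfiable, so it must be DET.
Position 4: tagging it ADV would leave rule 4 unsatisfiable, so it must be DET.
Position 5: tagging it VERB would leave rule 1 unsatisfiable, so it must be ADV.
Position 6: tagging it VERB would leave rule 4 unsatisfiable, so it must be DET.
Position 1: tagging it VERB would leave rule 1 unsatisfiable, so it must be ADV.
The unique satisfying tagging is: ADV DET DET DET ADV DET DET DET.
Rule-by-rule: rule 1 ✓; rule 2 ✓; rule 3 ✓; rule 4 ✓.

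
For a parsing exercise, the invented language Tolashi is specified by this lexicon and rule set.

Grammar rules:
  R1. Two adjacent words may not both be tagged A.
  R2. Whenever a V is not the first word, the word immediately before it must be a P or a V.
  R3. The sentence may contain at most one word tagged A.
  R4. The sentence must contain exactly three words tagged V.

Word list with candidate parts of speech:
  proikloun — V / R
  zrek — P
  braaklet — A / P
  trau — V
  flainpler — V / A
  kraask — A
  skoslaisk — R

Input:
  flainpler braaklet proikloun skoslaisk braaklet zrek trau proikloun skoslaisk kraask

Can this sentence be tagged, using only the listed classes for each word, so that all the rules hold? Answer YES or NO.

Candidates per position — 1:flainpler {V,A}; 2:braaklet {A,P}; 3:proikloun {V,R}; 4:skoslaisk {R}; 5:braaklet {A,P}; 6:zrek {P}; 7:trau {V}; 8:proikloun {V,R}; 9:skoslaisk {R}; 10:kraask {A}.
One satisfying assignment: V P V R P P V R R A.
Check: rule 1 satisfied; rule 2 satisfied; rule 3 satisfied; rule 4 satisfied.

YES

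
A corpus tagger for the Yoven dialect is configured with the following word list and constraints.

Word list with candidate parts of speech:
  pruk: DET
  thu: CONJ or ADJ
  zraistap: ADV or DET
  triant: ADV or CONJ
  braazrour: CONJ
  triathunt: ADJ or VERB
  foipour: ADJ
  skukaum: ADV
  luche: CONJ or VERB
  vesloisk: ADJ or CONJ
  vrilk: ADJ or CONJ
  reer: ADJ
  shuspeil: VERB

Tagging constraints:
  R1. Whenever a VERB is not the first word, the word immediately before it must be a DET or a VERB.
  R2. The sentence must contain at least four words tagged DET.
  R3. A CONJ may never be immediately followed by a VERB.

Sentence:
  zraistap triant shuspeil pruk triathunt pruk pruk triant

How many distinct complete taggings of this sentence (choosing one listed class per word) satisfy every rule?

Candidates per position — 1:zraistap {ADV,DET}; 2:triant {ADV,CONJ}; 3:shuspeil {VERB}; 4:pruk {DET}; 5:triathunt {ADJ,VERB}; 6:pruk {DET}; 7:pruk {DET}; 8:triant {ADV,CONJ}.
There are 16 candidate sequences in total.
Rule 1 cannot be satisfied by any choice of tags from the lexicon.
So there is no consistent tagging.
Count = 0.

0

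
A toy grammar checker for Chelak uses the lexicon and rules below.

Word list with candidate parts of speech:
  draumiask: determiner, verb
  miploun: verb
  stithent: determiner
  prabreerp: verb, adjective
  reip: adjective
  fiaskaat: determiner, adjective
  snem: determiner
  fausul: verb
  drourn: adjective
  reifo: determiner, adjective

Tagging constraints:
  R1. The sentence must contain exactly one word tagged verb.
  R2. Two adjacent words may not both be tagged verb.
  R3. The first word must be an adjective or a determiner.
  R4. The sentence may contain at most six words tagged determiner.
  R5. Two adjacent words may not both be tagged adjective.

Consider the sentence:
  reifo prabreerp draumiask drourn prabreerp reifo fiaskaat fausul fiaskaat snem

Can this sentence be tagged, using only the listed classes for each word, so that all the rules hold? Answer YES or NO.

NO

Candidates per position — 1:reifo {determiner,adjective}; 2:prabreerp {verb,adjective}; 3:draumiask {determiner,verb}; 4:drourn {adjective}; 5:prabreerp {verb,adjective}; 6:reifo {determiner,adjective}; 7:fiaskaat {determiner,adjective}; 8:fausul {verb}; 9:fiaskaat {determiner,adjective}; 10:snem {determiner}.
Every candidate sequence violates at least one rule; no consistent tagging exists.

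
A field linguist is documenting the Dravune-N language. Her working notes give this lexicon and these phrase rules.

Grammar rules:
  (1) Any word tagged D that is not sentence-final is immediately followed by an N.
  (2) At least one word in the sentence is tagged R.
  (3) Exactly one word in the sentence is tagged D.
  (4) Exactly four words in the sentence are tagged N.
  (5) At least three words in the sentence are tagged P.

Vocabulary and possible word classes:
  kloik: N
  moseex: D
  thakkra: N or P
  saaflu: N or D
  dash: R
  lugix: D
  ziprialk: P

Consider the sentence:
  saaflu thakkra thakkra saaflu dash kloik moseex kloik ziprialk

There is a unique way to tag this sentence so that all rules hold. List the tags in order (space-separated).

N P P N R N D N P

Candidates per position — 1:saaflu {N,D}; 2:thakkra {N,P}; 3:thakkra {N,P}; 4:saaflu {N,D}; 5:dash {R}; 6:kloik {N}; 7:moseex {D}; 8:kloik {N}; 9:ziprialk {P}.
Position 1: tagging it D would leave rule 3 unsatisfiable, so it must be N.
Position 2: tagging it N would leave rule 5 unsatisfiable, so it must be P.
Position 3: tagging it N would leave rule 5 unsatisfiable, so it must be P.
Position 4: tagging it D would leave rule 1 unsatisfiable, so it must be N.
So the tagging must be: N P P N R N D N P.
Rule-by-rule: rule 1 holds; rule 2 holds; rule 3 holds; rule 4 holds; rule 5 holds.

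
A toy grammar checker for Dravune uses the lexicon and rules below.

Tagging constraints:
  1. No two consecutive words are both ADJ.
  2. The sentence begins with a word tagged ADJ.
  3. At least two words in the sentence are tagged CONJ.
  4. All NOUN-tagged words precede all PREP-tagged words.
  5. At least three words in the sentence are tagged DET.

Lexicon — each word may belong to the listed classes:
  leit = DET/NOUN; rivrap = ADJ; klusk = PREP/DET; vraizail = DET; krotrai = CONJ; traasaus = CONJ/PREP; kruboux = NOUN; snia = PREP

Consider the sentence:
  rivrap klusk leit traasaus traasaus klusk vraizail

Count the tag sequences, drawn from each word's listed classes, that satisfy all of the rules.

Candidates per position — 1:rivrap {ADJ}; 2:klusk {PREP,DET}; 3:leit {DET,NOUN}; 4:traasaus {CONJ,PREP}; 5:traasaus {CONJ,PREP}; 6:klusk {PREP,DET}; 7:vraizail {DET}.
There are 32 candidate sequences in total.
The sequences that satisfy every rule: ADJ PREP DET CONJ CONJ DET DET; ADJ DET DET CONJ CONJ PREP DET; ADJ DET DET CONJ CONJ DET DET; ADJ DET NOUN CONJ CONJ DET DET.
Count = 4.

4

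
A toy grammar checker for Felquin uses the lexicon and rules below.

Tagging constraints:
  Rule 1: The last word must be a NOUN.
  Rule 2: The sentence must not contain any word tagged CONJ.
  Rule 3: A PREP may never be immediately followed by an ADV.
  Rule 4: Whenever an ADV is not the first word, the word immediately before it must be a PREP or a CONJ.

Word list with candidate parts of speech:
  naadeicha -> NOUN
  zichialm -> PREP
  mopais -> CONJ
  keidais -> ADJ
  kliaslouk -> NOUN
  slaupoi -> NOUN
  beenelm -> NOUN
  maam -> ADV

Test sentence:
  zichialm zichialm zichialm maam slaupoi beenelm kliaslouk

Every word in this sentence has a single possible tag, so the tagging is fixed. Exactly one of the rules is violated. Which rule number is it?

3

Fixed tagging: PREP PREP PREP ADV NOUN NOUN NOUN.
Checking each rule: R1 ✓, R2 ✓, R3 ✗, R4 ✓.
Only rule 3 fails.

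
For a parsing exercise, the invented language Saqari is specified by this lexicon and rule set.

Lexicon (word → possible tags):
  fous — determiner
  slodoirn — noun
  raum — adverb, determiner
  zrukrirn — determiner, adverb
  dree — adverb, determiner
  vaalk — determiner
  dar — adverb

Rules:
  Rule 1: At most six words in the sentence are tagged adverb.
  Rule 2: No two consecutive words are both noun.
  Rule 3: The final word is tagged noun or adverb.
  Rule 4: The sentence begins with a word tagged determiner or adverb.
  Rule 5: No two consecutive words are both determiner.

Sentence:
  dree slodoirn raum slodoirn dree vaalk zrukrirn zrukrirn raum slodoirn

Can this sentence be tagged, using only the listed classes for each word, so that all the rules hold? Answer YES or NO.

Candidates per position — 1:dree {adverb,determiner}; 2:slodoirn {noun}; 3:raum {adverb,determiner}; 4:slodoirn {noun}; 5:dree {adverb,determiner}; 6:vaalk {determiner}; 7:zrukrirn {determiner,adverb}; 8:zrukrirn {determiner,adverb}; 9:raum {adverb,determiner}; 10:slodoirn {noun}.
One satisfying assignment: adverb noun adverb noun adverb determiner adverb determiner adverb noun.
Verifying each rule — rule 1 holds; rule 2 holds; rule 3 holds; rule 4 holds; rule 5 holds.

YES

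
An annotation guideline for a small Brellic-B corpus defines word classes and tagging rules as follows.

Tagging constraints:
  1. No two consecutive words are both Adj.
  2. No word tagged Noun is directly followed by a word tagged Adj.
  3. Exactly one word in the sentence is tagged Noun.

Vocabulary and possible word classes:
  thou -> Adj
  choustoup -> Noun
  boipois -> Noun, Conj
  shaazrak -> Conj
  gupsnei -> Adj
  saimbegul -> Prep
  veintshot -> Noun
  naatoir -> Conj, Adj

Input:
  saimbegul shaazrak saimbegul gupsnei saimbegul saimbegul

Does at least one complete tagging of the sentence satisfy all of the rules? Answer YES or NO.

NO

Candidates per position — 1:saimbegul {Prep}; 2:shaazrak {Conj}; 3:saimbegul {Prep}; 4:gupsnei {Adj}; 5:saimbegul {Prep}; 6:saimbegul {Prep}.
Rule 3 cannot be satisfied by any choice of tags from the lexicon.
So there is no consistent tagging.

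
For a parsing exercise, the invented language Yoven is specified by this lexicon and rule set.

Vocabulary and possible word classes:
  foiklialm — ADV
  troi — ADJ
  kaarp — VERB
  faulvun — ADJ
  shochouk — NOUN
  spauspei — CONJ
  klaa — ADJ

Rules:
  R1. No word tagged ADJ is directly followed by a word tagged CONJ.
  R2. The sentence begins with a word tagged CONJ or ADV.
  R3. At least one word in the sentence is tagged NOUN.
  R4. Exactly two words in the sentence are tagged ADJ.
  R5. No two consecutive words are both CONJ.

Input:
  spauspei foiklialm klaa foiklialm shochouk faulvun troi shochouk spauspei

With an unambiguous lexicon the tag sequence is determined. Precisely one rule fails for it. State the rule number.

4

Fixed tagging: CONJ ADV ADJ ADV NOUN ADJ ADJ NOUN CONJ.
Applying the rules: R1 ✓, R2 ✓, R3 ✓, R4 ✗, R5 ✓.
Only rule 4 fails.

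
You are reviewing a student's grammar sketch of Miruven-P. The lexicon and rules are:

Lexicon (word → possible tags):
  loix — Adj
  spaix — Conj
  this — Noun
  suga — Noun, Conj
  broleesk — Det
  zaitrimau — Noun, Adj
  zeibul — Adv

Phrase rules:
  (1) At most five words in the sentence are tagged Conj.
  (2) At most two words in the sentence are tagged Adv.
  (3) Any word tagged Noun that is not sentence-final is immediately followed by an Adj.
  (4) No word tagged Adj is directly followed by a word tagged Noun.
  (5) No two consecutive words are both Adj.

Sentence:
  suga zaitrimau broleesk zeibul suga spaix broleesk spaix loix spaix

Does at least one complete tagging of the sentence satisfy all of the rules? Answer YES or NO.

YES

Candidates per position — 1:suga {Noun,Conj}; 2:zaitrimau {Noun,Adj}; 3:broleesk {Det}; 4:zeibul {Adv}; 5:suga {Noun,Conj}; 6:spaix {Conj}; 7:broleesk {Det}; 8:spaix {Conj}; 9:loix {Adj}; 10:spaix {Conj}.
One satisfying assignment: Noun Adj Det Adv Conj Conj Det Conj Adj Conj.
Check: rule 1 ✓; rule 2 ✓; rule 3 ✓; rule 4 ✓; rule 5 ✓.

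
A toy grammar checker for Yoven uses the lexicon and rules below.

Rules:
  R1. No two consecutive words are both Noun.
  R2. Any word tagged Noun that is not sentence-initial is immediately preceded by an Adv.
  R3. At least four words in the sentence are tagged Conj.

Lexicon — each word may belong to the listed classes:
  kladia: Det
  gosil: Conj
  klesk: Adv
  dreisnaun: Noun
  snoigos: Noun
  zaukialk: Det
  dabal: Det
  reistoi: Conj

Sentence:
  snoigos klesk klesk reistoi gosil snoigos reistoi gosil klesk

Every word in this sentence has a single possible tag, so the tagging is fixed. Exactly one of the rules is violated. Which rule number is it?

2

Fixed tagging: Noun Adv Adv Conj Conj Noun Conj Conj Adv.
Checking each rule: R1 pass, R2 fail, R3 pass.
Only rule 2 fails.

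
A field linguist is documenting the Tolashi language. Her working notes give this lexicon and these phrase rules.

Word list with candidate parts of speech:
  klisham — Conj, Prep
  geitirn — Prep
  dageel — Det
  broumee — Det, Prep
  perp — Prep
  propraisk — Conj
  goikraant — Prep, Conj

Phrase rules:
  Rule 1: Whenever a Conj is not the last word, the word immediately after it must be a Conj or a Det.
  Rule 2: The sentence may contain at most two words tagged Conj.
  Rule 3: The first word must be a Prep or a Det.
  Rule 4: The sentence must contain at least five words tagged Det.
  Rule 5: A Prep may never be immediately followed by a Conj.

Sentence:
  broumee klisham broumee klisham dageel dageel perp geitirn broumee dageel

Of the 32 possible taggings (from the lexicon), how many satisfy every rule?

Candidates per position — 1:broumee {Det,Prep}; 2:klisham {Conj,Prep}; 3:broumee {Det,Prep}; 4:klisham {Conj,Prep}; 5:dageel {Det}; 6:dageel {Det}; 7:perp {Prep}; 8:geitirn {Prep}; 9:broumee {Det,Prep}; 10:dageel {Det}.
There are 32 candidate sequences in total.
Checking each against the rules leaves 11 sequences.
Count = 11.

11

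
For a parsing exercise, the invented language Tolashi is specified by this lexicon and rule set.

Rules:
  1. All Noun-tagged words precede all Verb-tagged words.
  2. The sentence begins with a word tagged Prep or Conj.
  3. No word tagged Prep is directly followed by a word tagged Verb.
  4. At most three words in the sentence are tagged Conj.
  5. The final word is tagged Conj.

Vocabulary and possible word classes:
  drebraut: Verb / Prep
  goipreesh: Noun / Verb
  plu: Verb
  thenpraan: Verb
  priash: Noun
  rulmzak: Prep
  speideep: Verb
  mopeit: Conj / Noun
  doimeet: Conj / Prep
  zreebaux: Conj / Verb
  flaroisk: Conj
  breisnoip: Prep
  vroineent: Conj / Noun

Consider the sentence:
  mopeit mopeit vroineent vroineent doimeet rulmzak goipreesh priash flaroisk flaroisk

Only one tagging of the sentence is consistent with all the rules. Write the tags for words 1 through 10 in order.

Candidates per position — 1:mopeit {Conj,Noun}; 2:mopeit {Conj,Noun}; 3:vroineent {Conj,Noun}; 4:vroineent {Conj,Noun}; 5:doimeet {Conj,Prep}; 6:rulmzak {Prep}; 7:goipreesh {Noun,Verb}; 8:priash {Noun}; 9:flaroisk {Conj}; 10:flaroisk {Conj}.
Position 1: tagging it Noun would leave rule 2 unsatisfiable, so it must be Conj.
Position 2: tagging it Conj would leave rule 4 unsatisfiable, so it must be Noun.
Position 3: tagging it Conj would leave rule 4 unsatisfiable, so it must be Noun.
Position 4: tagging it Conj would leave rule 4 unsatisfiable, so it must be Noun.
Position 5: tagging it Conj would leave rule 4 unsatisfiable, so it must be Prep.
Position 7: tagging it Verb would leave rule 1 unsatisfiable, so it must be Noun.
The unique satisfying tagging is: Conj Noun Noun Noun Prep Prep Noun Noun Conj Conj.
Verifying each rule — rule 1 satisfied; rule 2 satisfied; rule 3 satisfied; rule 4 satisfied; rule 5 satisfied.

Conj Noun Noun Noun Prep Prep Noun Noun Conj Conj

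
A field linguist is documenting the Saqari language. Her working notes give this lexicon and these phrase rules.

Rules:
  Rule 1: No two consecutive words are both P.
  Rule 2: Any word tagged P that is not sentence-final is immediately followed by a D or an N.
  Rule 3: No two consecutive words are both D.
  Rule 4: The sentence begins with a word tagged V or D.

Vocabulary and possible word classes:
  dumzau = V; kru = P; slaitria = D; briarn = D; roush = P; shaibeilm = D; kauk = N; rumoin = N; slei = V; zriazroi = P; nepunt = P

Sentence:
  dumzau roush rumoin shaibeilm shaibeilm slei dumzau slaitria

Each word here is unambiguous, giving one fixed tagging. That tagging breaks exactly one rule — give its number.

Fixed tagging: V P N D D V V D.
Rule check: R1 holds, R2 holds, R3 violated, R4 holds.
Only rule 3 fails.

3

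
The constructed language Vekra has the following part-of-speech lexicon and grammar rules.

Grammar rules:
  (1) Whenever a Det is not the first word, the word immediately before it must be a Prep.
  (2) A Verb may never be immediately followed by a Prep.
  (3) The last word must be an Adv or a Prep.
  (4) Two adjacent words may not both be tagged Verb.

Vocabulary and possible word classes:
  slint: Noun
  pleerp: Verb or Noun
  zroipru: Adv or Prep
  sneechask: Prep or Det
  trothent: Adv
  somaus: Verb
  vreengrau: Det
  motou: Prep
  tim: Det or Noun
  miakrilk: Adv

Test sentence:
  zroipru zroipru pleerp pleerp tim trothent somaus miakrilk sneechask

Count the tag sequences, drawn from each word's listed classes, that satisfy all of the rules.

Candidates per position — 1:zroipru {Adv,Prep}; 2:zroipru {Adv,Prep}; 3:pleerp {Verb,Noun}; 4:pleerp {Verb,Noun}; 5:tim {Det,Noun}; 6:trothent {Adv}; 7:somaus {Verb}; 8:miakrilk {Adv}; 9:sneechask {Prep,Det}.
There are 64 candidate sequences in total.
Checking each against the rules leaves 12 sequences.
Count = 12.

12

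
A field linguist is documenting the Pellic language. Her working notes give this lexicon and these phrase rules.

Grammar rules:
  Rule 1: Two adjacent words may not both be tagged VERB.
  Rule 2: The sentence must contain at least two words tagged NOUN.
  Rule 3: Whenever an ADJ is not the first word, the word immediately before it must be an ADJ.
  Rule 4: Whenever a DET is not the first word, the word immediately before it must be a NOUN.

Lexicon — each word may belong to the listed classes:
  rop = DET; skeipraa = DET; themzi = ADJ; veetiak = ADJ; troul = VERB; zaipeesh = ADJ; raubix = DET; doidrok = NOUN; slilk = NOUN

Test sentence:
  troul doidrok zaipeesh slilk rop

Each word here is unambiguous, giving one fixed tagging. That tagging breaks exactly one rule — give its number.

Fixed tagging: VERB NOUN ADJ NOUN DET.
Applying the rules: R1 ✓, R2 ✓, R3 ✗, R4 ✓.
Only rule 3 fails.

3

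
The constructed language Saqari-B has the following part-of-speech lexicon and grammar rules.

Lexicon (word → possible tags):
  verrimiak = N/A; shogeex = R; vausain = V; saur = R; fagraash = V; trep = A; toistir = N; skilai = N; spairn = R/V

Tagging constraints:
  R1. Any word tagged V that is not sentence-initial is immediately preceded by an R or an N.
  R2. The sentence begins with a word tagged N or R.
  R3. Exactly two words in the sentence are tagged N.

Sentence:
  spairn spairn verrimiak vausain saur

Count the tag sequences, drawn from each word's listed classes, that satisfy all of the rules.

Candidates per position — 1:spairn {R,V}; 2:spairn {R,V}; 3:verrimiak {N,A}; 4:vausain {V}; 5:saur {R}.
There are 8 candidate sequences in total.
Rule 3 cannot be satisfied by any choice of tags from the lexicon.
So there is no consistent tagging.
Count = 0.

0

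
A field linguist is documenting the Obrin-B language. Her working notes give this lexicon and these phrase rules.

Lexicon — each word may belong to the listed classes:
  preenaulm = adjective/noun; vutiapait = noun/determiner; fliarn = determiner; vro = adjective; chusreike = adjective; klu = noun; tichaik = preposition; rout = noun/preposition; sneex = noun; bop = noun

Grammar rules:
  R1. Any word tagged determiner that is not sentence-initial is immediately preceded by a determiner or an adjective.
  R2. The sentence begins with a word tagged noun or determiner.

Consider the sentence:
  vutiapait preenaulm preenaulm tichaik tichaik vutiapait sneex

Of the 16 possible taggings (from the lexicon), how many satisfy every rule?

Candidates per position — 1:vutiapait {noun,determiner}; 2:preenaulm {adjective,noun}; 3:preenaulm {adjective,noun}; 4:tichaik {preposition}; 5:tichaik {preposition}; 6:vutiapait {noun,determiner}; 7:sneex {noun}.
There are 16 candidate sequences in total.
Checking each against the rules leaves 8 sequences.
Count = 8.

8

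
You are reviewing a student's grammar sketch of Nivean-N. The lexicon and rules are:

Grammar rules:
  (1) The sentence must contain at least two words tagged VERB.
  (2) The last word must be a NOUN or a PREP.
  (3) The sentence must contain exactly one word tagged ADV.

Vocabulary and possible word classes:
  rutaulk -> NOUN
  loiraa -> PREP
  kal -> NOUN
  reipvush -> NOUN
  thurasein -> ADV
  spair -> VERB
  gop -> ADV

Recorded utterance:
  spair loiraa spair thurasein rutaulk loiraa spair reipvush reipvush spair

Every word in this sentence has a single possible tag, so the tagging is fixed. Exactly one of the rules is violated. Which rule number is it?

2

Fixed tagging: VERB PREP VERB ADV NOUN PREP VERB NOUN NOUN VERB.
Applying the rules: R1 ok, R2 fails, R3 ok.
Only rule 2 fails.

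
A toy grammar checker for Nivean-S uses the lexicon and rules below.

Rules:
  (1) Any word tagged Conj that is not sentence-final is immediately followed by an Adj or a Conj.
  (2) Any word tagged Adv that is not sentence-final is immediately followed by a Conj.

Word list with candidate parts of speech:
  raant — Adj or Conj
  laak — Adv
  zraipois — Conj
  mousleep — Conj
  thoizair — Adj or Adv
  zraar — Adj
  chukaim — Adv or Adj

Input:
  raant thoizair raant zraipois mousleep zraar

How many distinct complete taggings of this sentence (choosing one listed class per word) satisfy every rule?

5

Candidates per position — 1:raant {Adj,Conj}; 2:thoizair {Adj,Adv}; 3:raant {Adj,Conj}; 4:zraipois {Conj}; 5:mousleep {Conj}; 6:zraar {Adj}.
There are 8 candidate sequences in total.
The sequences that satisfy every rule: Adj Adj Adj Conj Conj Adj; Adj Adj Conj Conj Conj Adj; Adj Adv Conj Conj Conj Adj; Conj Adj Adj Conj Conj Adj; Conj Adj Conj Conj Conj Adj.
Count = 5.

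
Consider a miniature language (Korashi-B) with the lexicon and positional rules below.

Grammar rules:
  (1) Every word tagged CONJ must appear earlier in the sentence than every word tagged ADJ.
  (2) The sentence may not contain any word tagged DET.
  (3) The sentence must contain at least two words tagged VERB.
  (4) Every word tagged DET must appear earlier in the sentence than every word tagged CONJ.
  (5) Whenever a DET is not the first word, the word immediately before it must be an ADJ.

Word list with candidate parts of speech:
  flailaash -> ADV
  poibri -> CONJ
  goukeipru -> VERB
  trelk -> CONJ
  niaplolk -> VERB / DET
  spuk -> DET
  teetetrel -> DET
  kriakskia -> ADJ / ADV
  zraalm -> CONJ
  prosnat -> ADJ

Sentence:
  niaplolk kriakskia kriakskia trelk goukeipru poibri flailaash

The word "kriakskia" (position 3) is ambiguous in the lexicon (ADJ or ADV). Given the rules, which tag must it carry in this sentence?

Candidates per position — 1:niaplolk {VERB,DET}; 2:kriakskia {ADJ,ADV}; 3:kriakskia {ADJ,ADV}; 4:trelk {CONJ}; 5:goukeipru {VERB}; 6:poibri {CONJ}; 7:flailaash {ADV}.
If word 1 were DET, no tagging could satisfy rule 2; so word 1 is VERB.
If word 2 were ADJ, no tagging could satisfy rule 1; so word 2 is ADV.
If word 3 were ADJ, no tagging could satisfy rule 1; so word 3 is ADV.
The unique satisfying tagging is: VERB ADV ADV CONJ VERB CONJ ADV.
Verifying each rule — rule 1 ✓; rule 2 ✓; rule 3 ✓; rule 4 ✓; rule 5 ✓.

ADV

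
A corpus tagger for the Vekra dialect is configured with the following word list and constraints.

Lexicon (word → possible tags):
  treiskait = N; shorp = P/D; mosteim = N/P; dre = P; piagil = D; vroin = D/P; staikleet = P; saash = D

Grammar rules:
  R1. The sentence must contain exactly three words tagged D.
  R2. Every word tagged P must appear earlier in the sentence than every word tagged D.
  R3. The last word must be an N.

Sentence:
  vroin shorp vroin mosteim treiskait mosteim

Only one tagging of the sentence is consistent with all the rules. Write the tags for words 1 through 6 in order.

Candidates per position — 1:vroin {D,P}; 2:shorp {P,D}; 3:vroin {D,P}; 4:mosteim {N,P}; 5:treiskait {N}; 6:mosteim {N,P}.
Position 1: tagging it P would leave rule 1 unsatisfiable, so it must be D.
Position 2: tagging it P would leave rule 1 unsatisfiable, so it must be D.
Position 3: tagging it P would leave rule 1 unsatisfiable, so it must be D.
Position 4: tagging it P would leave rule 2 unsatisfiable, so it must be N.
Position 6: tagging it P would leave rule 2 unsatisfiable, so it must be N.
The only consistent sequence is: D D D N N N.
Verifying each rule — rule 1 holds; rule 2 holds; rule 3 holds.

D D D N N N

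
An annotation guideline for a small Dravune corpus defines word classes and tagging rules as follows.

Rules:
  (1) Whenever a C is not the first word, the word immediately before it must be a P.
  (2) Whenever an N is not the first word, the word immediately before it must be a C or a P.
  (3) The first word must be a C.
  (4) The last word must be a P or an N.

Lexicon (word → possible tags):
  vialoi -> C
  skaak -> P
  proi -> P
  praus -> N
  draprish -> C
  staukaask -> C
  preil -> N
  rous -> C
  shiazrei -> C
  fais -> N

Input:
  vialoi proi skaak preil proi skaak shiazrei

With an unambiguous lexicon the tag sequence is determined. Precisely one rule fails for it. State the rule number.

4

Fixed tagging: C P P N P P C.
Applying the rules: R1 holds, R2 holds, R3 holds, R4 violated.
Only rule 4 fails.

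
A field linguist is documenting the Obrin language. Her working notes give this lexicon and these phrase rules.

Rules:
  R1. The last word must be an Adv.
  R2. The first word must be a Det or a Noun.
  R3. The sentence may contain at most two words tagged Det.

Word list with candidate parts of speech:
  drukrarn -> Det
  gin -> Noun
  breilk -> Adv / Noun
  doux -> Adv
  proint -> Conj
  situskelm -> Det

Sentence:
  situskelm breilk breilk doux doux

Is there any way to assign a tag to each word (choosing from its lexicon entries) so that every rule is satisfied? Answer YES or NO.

Candidates per position — 1:situskelm {Det}; 2:breilk {Adv,Noun}; 3:breilk {Adv,Noun}; 4:doux {Adv}; 5:doux {Adv}.
One satisfying assignment: Det Noun Noun Adv Adv.
Checking: rule 1 ok; rule 2 ok; rule 3 ok.

YES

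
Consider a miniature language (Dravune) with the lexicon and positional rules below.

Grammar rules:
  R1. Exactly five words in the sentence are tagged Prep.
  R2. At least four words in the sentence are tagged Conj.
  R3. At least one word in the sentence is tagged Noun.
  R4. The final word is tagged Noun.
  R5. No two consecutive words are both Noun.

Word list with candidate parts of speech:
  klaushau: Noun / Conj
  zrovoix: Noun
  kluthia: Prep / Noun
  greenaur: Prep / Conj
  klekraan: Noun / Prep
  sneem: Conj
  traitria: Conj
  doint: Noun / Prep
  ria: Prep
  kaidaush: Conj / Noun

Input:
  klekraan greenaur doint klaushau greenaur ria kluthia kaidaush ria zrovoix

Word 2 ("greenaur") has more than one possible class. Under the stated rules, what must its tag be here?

Conj

Candidates per position — 1:klekraan {Noun,Prep}; 2:greenaur {Prep,Conj}; 3:doint {Noun,Prep}; 4:klaushau {Noun,Conj}; 5:greenaur {Prep,Conj}; 6:ria {Prep}; 7:kluthia {Prep,Noun}; 8:kaidaush {Conj,Noun}; 9:ria {Prep}; 10:zrovoix {Noun}.
Word 2 cannot be Prep — rule 2 would then fail for every completion. It is Conj.
Word 4 cannot be Noun — rule 2 would then fail for every completion. It is Conj.
Word 5 cannot be Prep — rule 2 would then fail for every completion. It is Conj.
Word 7 cannot be Noun — rule 1 would then fail for every completion. It is Prep.
Word 8 cannot be Noun — rule 2 would then fail for every completion. It is Conj.
Word 1 cannot be Noun — rule 1 would then fail for every completion. It is Prep.
Word 3 cannot be Noun — rule 1 would then fail for every completion. It is Prep.
That leaves exactly one tagging: Prep Conj Prep Conj Conj Prep Prep Conj Prep Noun.
Verifying each rule — rule 1 ✓; rule 2 ✓; rule 3 ✓; rule 4 ✓; rule 5 ✓.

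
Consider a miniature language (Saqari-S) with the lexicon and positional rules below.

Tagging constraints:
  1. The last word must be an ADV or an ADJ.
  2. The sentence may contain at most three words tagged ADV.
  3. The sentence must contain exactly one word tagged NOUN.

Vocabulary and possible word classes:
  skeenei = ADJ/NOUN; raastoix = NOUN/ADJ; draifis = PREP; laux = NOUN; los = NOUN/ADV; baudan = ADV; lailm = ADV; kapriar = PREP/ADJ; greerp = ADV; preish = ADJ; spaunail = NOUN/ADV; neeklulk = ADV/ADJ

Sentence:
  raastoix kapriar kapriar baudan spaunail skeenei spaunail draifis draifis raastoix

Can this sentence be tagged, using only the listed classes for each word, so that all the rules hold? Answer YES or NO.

Candidates per position — 1:raastoix {NOUN,ADJ}; 2:kapriar {PREP,ADJ}; 3:kapriar {PREP,ADJ}; 4:baudan {ADV}; 5:spaunail {NOUN,ADV}; 6:skeenei {ADJ,NOUN}; 7:spaunail {NOUN,ADV}; 8:draifis {PREP}; 9:draifis {PREP}; 10:raastoix {NOUN,ADJ}.
One satisfying assignment: ADJ PREP PREP ADV NOUN ADJ ADV PREP PREP ADJ.
Verifying each rule — rule 1 ok; rule 2 ok; rule 3 ok.

YES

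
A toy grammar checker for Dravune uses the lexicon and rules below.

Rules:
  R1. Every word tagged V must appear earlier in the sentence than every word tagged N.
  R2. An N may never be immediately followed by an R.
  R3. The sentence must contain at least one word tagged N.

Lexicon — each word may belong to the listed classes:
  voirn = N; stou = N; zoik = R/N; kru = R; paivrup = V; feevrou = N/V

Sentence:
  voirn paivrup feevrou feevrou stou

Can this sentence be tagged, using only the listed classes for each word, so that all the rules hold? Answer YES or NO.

Candidates per position — 1:voirn {N}; 2:paivrup {V}; 3:feevrou {N,V}; 4:feevrou {N,V}; 5:stou {N}.
Rule 1 cannot be satisfied by any choice of tags from the lexicon.
So there is no consistent tagging.

NO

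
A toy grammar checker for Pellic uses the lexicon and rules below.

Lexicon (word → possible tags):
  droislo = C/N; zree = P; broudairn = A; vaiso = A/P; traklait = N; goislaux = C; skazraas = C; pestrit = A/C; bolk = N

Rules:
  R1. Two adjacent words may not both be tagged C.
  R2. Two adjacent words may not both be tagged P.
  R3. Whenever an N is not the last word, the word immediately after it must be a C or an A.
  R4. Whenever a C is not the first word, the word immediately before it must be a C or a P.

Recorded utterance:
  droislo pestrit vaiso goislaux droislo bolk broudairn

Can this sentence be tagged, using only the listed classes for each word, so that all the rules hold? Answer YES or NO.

Candidates per position — 1:droislo {C,N}; 2:pestrit {A,C}; 3:vaiso {A,P}; 4:goislaux {C}; 5:droislo {C,N}; 6:bolk {N}; 7:broudairn {A}.
Every candidate sequence violates at least one rule; no consistent tagging exists.

NO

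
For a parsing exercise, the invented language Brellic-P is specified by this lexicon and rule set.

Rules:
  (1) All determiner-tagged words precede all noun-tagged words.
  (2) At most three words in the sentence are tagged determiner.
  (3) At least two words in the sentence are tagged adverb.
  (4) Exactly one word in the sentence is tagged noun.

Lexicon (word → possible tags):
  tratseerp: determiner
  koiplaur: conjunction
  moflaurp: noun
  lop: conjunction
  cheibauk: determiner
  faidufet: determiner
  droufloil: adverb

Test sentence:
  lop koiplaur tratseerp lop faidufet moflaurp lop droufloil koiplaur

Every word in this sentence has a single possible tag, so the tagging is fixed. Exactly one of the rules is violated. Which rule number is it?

3

Fixed tagging: conjunction conjunction determiner conjunction determiner noun conjunction adverb conjunction.
Rule check: R1 holds, R2 holds, R3 violated, R4 holds.
Only rule 3 fails.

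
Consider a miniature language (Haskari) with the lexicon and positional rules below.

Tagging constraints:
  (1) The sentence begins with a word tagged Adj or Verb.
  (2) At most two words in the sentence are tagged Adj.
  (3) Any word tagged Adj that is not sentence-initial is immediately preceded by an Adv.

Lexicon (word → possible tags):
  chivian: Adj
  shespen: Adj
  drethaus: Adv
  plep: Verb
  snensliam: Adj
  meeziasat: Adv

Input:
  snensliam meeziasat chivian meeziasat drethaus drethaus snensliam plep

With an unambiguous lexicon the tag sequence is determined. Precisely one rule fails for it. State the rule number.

Fixed tagging: Adj Adv Adj Adv Adv Adv Adj Verb.
Rule check: R1 holds, R2 violated, R3 holds.
Only rule 2 fails.

2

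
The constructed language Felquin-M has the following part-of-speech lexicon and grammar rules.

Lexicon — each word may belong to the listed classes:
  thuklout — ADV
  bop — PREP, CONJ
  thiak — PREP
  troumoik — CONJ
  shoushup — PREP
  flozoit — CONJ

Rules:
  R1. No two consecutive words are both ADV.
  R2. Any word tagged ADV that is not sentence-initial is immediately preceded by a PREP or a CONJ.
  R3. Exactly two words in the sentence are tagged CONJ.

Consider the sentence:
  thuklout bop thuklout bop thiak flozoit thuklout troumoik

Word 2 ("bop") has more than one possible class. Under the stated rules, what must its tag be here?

PREP

Candidates per position — 1:thuklout {ADV}; 2:bop {PREP,CONJ}; 3:thuklout {ADV}; 4:bop {PREP,CONJ}; 5:thiak {PREP}; 6:flozoit {CONJ}; 7:thuklout {ADV}; 8:troumoik {CONJ}.
At position 2, choosing CONJ makes rule 3 impossible to satisfy; hence PREP.
At position 4, choosing CONJ makes rule 3 impossible to satisfy; hence PREP.
The only consistent sequence is: ADV PREP ADV PREP PREP CONJ ADV CONJ.
Verifying each rule — rule 1 ✓; rule 2 ✓; rule 3 ✓.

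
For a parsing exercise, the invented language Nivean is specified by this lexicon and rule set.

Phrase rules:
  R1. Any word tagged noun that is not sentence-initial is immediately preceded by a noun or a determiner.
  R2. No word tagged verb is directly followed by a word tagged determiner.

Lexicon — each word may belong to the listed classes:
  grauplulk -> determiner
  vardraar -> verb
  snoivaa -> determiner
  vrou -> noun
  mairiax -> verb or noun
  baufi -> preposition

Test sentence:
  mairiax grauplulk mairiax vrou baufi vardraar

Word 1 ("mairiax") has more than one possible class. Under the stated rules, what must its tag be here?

noun

Candidates per position — 1:mairiax {verb,noun}; 2:grauplulk {determiner}; 3:mairiax {verb,noun}; 4:vrou {noun}; 5:baufi {preposition}; 6:vardraar {verb}.
Word 1 cannot be verb — rule 2 would then fail for every completion. It is noun.
Word 3 cannot be verb — rule 1 would then fail for every completion. It is noun.
That leaves exactly one tagging: noun determiner noun noun preposition verb.
Rule-by-rule: rule 1 satisfied; rule 2 satisfied.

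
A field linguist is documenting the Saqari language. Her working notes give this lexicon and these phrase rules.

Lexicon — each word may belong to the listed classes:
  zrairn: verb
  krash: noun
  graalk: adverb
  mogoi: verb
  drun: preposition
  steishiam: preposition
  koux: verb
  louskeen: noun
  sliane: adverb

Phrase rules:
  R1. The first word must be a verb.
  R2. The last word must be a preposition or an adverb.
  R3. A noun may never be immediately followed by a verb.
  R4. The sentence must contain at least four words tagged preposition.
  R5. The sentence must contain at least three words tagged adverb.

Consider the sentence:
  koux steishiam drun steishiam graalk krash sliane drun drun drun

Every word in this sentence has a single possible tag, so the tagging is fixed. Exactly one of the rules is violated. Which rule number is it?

Fixed tagging: verb preposition preposition preposition adverb noun adverb preposition preposition preposition.
Checking each rule: R1 ok, R2 ok, R3 ok, R4 ok, R5 fails.
Only rule 5 fails.

5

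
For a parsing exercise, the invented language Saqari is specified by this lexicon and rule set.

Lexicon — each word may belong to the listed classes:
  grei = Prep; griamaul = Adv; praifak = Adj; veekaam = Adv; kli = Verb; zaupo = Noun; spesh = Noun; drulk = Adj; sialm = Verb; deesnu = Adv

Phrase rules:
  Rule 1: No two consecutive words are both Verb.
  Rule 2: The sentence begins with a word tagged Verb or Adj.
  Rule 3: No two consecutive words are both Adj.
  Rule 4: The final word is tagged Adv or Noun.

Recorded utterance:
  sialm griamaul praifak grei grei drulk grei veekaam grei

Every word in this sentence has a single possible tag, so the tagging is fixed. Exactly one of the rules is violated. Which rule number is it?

4

Fixed tagging: Verb Adv Adj Prep Prep Adj Prep Adv Prep.
Rule check: R1 ok, R2 ok, R3 ok, R4 fails.
Only rule 4 fails.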